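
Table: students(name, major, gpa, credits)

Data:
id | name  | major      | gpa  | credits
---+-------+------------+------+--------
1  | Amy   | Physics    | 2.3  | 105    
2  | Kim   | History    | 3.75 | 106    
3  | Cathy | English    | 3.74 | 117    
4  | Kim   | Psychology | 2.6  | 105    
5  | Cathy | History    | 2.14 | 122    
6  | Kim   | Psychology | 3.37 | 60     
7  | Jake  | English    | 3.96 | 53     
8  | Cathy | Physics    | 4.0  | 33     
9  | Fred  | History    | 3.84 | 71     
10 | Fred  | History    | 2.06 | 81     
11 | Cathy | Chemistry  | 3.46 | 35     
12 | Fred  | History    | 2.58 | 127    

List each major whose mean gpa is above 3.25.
SELECT major, AVG(gpa)
FROM students
GROUP BY major
HAVING AVG(gpa) > 3.25

Result:
  Chemistry: avg=3.46
  English: avg=3.85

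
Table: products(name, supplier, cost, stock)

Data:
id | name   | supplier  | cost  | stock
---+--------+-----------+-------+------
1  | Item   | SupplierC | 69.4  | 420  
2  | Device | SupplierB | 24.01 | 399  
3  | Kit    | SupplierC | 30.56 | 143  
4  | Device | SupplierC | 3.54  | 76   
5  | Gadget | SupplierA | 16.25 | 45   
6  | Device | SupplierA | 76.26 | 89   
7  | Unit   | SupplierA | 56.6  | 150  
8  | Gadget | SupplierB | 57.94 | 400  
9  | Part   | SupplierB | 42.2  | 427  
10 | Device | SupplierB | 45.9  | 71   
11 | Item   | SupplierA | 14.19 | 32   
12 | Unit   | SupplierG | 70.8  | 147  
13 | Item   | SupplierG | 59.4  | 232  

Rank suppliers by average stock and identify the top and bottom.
SELECT supplier, AVG(stock)
FROM products
GROUP BY supplier
ORDER BY AVG(stock)

All groups:
  SupplierA: 79.00
  SupplierG: 189.50
  SupplierC: 213.00
  SupplierB: 324.25

Highest: SupplierB (324.25)
Lowest: SupplierA (79.00)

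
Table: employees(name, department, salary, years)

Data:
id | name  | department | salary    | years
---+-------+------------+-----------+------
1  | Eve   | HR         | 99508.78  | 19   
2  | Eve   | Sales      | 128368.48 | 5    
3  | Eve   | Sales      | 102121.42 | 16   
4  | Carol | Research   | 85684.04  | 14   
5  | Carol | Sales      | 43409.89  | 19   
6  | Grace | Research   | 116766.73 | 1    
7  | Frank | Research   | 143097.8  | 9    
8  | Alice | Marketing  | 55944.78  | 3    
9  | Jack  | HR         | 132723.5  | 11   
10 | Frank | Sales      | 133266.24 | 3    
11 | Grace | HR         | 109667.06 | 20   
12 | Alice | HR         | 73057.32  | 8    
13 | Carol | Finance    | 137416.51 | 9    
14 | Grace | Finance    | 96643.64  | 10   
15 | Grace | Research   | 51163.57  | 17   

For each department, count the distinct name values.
SELECT department, COUNT(DISTINCT name)
FROM employees
GROUP BY department

Result:
  Finance: 2 distinct
  HR: 4 distinct
  Marketing: 1 distinct
  Research: 3 distinct
  Sales: 3 distinct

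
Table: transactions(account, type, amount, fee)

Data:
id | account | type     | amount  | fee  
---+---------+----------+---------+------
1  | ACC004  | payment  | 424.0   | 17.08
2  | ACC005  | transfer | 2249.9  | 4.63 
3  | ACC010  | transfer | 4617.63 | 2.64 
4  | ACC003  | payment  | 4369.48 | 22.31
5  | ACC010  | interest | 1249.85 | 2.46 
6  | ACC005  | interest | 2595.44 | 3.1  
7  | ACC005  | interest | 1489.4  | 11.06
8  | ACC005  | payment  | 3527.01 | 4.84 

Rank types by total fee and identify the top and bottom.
SELECT type, SUM(fee)
FROM transactions
GROUP BY type
ORDER BY SUM(fee)

All groups:
  transfer: 7.27
  interest: 16.62
  payment: 44.23

Highest: payment (44.23)
Lowest: transfer (7.27)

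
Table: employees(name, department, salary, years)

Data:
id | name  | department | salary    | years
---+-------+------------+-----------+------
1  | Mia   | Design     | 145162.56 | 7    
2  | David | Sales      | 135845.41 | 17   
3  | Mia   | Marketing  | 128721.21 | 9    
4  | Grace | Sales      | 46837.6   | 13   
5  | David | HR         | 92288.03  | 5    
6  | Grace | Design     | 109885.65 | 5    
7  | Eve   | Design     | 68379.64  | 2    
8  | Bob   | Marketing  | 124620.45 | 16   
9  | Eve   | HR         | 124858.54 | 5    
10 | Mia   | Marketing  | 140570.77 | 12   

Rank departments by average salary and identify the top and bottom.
SELECT department, AVG(salary)
FROM employees
GROUP BY department
ORDER BY AVG(salary)

All groups:
  Sales: 91341.51
  Design: 107809.28
  HR: 108573.29
  Marketing: 131304.14

Highest: Marketing (131304.14)
Lowest: Sales (91341.51)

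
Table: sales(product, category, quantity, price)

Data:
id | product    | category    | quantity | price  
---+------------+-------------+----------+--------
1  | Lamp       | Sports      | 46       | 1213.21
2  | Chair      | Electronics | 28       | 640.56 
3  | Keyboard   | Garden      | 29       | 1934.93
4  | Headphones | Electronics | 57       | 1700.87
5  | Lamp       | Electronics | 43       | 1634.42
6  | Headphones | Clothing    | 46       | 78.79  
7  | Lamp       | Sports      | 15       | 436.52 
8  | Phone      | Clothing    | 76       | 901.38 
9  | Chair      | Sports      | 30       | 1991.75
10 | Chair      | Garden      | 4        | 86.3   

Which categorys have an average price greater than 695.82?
SELECT category, AVG(price)
FROM sales
GROUP BY category
HAVING AVG(price) > 695.82

Result:
  Electronics: avg=1325.28
  Garden: avg=1010.62
  Sports: avg=1213.83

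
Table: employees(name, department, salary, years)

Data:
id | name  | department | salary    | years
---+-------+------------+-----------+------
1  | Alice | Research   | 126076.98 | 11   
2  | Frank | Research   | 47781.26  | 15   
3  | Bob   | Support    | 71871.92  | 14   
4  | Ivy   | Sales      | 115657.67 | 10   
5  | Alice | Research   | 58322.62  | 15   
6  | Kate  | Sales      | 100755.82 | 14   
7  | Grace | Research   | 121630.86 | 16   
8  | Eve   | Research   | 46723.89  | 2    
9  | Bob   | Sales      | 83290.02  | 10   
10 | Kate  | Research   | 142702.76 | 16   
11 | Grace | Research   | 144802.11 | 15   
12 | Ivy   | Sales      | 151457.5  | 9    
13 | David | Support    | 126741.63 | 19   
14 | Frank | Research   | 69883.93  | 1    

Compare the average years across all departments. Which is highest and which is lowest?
SELECT department, AVG(years)
FROM employees
GROUP BY department
ORDER BY AVG(years)

All groups:
  Sales: 10.75
  Research: 11.38
  Support: 16.50

Highest: Support (16.50)
Lowest: Sales (10.75)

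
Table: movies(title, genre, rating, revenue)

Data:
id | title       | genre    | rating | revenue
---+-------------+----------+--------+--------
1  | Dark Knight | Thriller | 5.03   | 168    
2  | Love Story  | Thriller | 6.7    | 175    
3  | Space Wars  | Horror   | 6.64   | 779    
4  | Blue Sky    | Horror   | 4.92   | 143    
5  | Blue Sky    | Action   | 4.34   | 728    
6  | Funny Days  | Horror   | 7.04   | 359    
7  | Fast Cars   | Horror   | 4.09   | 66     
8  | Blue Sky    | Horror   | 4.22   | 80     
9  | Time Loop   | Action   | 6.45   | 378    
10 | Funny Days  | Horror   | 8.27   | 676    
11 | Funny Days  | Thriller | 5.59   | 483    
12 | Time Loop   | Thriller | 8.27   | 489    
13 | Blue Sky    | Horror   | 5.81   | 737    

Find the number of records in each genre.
SELECT genre, COUNT(*) as count
FROM movies
GROUP BY genre

Result:
  Action: 2
  Horror: 7
  Thriller: 4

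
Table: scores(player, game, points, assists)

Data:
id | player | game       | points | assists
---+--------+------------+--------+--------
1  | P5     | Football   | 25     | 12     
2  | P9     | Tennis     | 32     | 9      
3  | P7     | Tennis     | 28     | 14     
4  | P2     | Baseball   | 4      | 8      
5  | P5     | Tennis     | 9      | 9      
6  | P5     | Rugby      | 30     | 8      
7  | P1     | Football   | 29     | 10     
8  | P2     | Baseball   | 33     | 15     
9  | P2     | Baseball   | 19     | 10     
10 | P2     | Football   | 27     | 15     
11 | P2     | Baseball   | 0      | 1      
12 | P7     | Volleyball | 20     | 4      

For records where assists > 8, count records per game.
SELECT game, COUNT(*)
FROM scores
WHERE assists > 8
GROUP BY game

Note: WHERE filters rows before grouping.

Result:
  Baseball: 2
  Football: 3
  Tennis: 3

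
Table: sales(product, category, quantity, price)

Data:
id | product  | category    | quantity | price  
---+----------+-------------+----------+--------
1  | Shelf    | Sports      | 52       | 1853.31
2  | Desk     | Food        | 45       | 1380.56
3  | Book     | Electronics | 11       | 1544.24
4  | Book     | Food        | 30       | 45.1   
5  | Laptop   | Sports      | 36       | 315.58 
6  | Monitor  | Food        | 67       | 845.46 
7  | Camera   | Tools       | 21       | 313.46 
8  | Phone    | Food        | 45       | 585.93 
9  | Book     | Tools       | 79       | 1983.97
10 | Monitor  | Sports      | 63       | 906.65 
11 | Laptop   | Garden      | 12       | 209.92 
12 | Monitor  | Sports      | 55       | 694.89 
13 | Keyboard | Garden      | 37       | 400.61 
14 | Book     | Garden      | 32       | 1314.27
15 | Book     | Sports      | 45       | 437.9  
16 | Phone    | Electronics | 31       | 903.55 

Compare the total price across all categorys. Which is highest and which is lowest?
SELECT category, SUM(price)
FROM sales
GROUP BY category
ORDER BY SUM(price)

All groups:
  Garden: 1924.80
  Tools: 2297.43
  Electronics: 2447.79
  Food: 2857.05
  Sports: 4208.33

Highest: Sports (4208.33)
Lowest: Garden (1924.80)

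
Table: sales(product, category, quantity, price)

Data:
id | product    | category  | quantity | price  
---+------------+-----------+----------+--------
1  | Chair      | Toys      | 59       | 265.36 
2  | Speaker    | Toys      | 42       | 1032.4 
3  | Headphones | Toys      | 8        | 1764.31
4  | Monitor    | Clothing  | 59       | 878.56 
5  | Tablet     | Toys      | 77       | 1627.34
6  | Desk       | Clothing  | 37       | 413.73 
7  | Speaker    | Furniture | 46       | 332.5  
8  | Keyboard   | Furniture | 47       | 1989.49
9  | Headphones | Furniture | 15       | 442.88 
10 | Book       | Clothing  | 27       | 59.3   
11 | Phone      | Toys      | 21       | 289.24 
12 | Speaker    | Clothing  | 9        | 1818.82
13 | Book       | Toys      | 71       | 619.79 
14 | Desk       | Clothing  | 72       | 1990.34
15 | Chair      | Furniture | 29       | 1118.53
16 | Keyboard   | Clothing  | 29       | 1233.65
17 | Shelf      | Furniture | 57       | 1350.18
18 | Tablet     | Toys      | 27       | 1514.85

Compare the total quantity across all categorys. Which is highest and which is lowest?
SELECT category, SUM(quantity)
FROM sales
GROUP BY category
ORDER BY SUM(quantity)

All groups:
  Furniture: 194
  Clothing: 233
  Toys: 305

Highest: Toys (305)
Lowest: Furniture (194)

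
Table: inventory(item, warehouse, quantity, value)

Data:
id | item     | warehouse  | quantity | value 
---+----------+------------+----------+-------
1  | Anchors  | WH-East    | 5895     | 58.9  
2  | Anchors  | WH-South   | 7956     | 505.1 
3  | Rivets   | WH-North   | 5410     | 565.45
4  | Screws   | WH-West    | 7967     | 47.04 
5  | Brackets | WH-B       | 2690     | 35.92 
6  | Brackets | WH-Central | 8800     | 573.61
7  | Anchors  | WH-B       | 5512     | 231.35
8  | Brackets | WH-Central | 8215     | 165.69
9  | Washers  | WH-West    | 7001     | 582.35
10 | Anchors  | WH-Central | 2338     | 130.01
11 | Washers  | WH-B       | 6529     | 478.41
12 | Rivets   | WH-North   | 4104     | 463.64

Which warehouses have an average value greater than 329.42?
SELECT warehouse, AVG(value)
FROM inventory
GROUP BY warehouse
HAVING AVG(value) > 329.42

Result:
  WH-North: avg=514.55
  WH-South: avg=505.10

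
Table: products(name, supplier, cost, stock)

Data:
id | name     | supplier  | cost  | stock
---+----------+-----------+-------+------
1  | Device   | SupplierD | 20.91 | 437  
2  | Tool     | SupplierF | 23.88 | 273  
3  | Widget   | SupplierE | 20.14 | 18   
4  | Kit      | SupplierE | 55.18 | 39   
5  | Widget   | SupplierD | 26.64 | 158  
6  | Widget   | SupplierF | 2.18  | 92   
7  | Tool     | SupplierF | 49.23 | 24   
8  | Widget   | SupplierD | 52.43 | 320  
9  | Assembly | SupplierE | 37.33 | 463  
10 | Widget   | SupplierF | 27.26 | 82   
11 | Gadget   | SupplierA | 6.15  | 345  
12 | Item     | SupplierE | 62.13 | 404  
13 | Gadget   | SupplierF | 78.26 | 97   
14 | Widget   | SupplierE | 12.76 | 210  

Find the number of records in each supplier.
SELECT supplier, COUNT(*) as count
FROM products
GROUP BY supplier

Result:
  SupplierA: 1
  SupplierD: 3
  SupplierE: 5
  SupplierF: 5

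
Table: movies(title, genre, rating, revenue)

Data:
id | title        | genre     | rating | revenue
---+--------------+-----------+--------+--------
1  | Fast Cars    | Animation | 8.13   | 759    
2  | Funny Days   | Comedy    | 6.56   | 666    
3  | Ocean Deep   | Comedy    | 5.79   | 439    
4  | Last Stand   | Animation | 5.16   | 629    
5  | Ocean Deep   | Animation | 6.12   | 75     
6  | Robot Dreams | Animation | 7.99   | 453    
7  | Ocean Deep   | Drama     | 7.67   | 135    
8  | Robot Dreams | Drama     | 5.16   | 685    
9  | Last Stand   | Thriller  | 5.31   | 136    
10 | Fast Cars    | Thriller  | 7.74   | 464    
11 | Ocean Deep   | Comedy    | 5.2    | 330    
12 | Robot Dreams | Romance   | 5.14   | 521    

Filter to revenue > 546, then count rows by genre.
SELECT genre, COUNT(*)
FROM movies
WHERE revenue > 546
GROUP BY genre

Note: WHERE filters rows before grouping.

Result:
  Animation: 2
  Comedy: 1
  Drama: 1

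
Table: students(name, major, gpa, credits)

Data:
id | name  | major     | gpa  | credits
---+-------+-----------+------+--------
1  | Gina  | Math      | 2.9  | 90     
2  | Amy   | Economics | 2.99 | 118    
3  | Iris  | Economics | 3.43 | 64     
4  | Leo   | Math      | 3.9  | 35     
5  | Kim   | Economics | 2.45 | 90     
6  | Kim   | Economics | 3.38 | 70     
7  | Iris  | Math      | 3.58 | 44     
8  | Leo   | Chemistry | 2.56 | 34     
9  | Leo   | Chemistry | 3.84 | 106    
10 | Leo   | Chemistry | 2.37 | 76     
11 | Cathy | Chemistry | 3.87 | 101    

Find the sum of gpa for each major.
SELECT major, SUM(gpa) as result
FROM students
GROUP BY major

Result:
  Chemistry: 12.64
  Economics: 12.25
  Math: 10.38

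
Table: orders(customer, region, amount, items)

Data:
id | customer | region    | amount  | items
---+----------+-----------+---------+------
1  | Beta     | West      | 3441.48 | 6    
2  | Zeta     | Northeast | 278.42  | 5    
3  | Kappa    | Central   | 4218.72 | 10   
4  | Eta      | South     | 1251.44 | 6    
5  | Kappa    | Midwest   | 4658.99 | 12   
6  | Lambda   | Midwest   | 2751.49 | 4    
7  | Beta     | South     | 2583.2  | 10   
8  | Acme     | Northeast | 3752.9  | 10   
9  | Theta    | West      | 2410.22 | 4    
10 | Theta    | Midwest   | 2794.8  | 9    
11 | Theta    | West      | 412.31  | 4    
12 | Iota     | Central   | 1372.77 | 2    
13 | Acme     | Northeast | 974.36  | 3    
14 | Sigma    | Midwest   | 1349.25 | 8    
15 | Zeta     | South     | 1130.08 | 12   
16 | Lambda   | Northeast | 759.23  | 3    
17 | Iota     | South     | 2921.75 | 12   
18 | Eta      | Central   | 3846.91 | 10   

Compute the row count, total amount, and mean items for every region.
SELECT region,
       COUNT(*) as cnt,
       SUM(amount) as total_amount,
       AVG(items) as avg_items
FROM orders
GROUP BY region

Result:
  Central: 3 records, 9438.40 total amount, 7.33 avg items
  Midwest: 4 records, 11554.53 total amount, 8.25 avg items
  Northeast: 4 records, 5764.91 total amount, 5.25 avg items
  South: 4 records, 7886.47 total amount, 10.00 avg items
  West: 3 records, 6264.01 total amount, 4.67 avg items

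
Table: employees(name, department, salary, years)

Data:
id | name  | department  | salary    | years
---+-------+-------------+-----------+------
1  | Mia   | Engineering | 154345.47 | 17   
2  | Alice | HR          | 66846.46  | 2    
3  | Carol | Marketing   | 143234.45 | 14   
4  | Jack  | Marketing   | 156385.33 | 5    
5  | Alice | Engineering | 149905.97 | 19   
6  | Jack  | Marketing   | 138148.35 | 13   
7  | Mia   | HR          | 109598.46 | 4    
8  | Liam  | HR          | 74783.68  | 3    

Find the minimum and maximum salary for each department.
SELECT department, MIN(salary), MAX(salary)
FROM employees
GROUP BY department

Result:
  Engineering: min=149905.97, max=154345.47
  HR: min=66846.46, max=109598.46
  Marketing: min=138148.35, max=156385.33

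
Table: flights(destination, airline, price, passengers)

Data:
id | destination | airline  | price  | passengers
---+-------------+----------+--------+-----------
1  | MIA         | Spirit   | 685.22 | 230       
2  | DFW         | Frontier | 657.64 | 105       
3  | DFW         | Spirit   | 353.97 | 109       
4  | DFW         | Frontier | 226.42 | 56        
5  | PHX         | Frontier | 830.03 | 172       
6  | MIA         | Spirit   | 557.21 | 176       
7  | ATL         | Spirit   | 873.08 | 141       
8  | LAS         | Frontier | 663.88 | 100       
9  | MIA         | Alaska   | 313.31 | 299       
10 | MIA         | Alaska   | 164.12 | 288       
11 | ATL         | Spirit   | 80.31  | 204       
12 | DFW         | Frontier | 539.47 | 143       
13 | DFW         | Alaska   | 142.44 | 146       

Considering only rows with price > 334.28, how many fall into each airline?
SELECT airline, COUNT(*)
FROM flights
WHERE price > 334.28
GROUP BY airline

Note: WHERE filters rows before grouping.

Result:
  Frontier: 4
  Spirit: 4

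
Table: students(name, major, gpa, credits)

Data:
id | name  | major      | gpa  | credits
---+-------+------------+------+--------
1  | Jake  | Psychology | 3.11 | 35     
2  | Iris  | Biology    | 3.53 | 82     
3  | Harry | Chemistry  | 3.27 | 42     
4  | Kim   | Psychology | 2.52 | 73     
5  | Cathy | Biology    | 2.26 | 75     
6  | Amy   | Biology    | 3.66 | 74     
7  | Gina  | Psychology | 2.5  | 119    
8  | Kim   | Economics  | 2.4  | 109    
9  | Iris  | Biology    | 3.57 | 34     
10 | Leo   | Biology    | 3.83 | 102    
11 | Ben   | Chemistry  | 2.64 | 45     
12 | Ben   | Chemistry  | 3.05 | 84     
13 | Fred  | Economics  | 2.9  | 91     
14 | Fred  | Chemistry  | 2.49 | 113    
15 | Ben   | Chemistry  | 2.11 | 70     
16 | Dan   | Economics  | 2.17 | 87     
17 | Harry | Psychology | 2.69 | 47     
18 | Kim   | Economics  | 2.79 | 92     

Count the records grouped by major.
SELECT major, COUNT(*) as count
FROM students
GROUP BY major

Result:
  Biology: 5
  Chemistry: 5
  Economics: 4
  Psychology: 4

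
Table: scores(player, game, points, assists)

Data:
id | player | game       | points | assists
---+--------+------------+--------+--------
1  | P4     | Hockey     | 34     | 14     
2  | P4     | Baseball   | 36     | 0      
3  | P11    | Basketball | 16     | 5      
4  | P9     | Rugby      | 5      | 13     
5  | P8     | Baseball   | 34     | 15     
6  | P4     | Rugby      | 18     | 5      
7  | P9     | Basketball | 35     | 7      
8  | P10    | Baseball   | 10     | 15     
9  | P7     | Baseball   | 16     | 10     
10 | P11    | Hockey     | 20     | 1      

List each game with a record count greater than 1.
SELECT game, COUNT(*) as cnt
FROM scores
GROUP BY game
HAVING COUNT(*) > 1

Result:
  Baseball: 4
  Basketball: 2
  Hockey: 2
  Rugby: 2

Note: HAVING filters groups after aggregation, WHERE filters rows before.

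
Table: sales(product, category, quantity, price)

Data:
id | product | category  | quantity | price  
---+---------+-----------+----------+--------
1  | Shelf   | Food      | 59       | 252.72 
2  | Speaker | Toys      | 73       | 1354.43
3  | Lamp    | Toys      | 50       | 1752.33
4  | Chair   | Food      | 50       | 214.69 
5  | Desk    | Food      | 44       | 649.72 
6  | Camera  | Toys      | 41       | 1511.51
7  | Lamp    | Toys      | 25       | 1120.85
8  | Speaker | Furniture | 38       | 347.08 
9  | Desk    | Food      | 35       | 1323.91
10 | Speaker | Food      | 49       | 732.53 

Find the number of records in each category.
SELECT category, COUNT(*) as count
FROM sales
GROUP BY category

Result:
  Food: 5
  Furniture: 1
  Toys: 4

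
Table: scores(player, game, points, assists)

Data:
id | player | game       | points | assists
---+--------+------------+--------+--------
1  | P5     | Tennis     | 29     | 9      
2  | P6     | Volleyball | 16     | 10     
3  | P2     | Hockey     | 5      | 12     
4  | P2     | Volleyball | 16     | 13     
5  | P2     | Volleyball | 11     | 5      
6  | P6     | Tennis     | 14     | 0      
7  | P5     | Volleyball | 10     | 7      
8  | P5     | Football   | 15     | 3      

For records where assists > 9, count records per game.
SELECT game, COUNT(*)
FROM scores
WHERE assists > 9
GROUP BY game

Note: WHERE filters rows before grouping.

Result:
  Hockey: 1
  Volleyball: 2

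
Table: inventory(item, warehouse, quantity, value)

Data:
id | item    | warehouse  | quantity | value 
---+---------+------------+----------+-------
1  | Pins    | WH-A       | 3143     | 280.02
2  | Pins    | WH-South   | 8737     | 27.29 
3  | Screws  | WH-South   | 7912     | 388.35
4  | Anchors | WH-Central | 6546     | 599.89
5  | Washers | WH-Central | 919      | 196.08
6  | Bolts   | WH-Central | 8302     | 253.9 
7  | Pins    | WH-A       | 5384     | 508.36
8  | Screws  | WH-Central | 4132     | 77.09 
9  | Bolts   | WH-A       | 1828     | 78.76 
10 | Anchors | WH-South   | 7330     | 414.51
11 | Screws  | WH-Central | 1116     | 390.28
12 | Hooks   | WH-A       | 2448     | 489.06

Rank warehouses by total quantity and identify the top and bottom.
SELECT warehouse, SUM(quantity)
FROM inventory
GROUP BY warehouse
ORDER BY SUM(quantity)

All groups:
  WH-A: 12803
  WH-Central: 21015
  WH-South: 23979

Highest: WH-South (23979)
Lowest: WH-A (12803)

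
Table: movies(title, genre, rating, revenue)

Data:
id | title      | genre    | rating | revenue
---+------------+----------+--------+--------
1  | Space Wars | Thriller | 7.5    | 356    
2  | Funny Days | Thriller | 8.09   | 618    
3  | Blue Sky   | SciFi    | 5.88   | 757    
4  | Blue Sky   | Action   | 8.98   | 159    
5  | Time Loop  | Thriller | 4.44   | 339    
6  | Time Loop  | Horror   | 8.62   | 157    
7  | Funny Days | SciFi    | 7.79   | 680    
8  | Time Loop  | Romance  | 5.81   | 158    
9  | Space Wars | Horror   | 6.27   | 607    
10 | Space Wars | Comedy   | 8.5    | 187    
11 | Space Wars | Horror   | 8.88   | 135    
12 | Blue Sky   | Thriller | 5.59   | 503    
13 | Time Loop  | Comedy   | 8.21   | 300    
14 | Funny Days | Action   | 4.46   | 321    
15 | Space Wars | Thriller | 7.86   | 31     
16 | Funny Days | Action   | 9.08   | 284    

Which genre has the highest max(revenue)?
SELECT genre, MAX(revenue) as val
FROM movies
GROUP BY genre
ORDER BY val DESC
LIMIT 1

Result: SciFi with max(revenue) = 757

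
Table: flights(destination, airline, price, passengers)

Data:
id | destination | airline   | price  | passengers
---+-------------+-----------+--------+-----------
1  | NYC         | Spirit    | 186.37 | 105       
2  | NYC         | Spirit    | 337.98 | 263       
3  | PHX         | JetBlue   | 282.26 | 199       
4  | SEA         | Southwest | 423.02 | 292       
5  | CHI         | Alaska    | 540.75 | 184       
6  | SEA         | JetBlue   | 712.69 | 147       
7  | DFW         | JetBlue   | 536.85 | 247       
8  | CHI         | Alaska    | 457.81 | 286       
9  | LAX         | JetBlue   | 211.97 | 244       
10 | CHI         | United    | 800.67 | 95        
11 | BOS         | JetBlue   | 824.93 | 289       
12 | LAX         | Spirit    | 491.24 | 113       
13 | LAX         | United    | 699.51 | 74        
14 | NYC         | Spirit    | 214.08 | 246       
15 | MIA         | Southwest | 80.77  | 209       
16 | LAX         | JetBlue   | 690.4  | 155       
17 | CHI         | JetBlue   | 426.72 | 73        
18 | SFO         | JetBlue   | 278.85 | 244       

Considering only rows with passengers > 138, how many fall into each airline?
SELECT airline, COUNT(*)
FROM flights
WHERE passengers > 138
GROUP BY airline

Note: WHERE filters rows before grouping.

Result:
  Alaska: 2
  JetBlue: 7
  Southwest: 2
  Spirit: 2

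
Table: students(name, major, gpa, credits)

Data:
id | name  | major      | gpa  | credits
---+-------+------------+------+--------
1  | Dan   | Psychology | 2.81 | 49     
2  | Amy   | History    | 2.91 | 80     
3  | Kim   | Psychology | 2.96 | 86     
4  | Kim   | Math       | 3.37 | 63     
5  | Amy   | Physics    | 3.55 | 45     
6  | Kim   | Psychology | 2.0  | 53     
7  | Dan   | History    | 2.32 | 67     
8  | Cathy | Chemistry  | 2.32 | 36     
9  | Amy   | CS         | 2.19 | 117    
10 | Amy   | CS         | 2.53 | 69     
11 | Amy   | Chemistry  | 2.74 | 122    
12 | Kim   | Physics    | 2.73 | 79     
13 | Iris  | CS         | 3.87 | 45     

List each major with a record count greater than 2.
SELECT major, COUNT(*) as cnt
FROM students
GROUP BY major
HAVING COUNT(*) > 2

Result:
  CS: 3
  Psychology: 3

Note: HAVING filters groups after aggregation, WHERE filters rows before.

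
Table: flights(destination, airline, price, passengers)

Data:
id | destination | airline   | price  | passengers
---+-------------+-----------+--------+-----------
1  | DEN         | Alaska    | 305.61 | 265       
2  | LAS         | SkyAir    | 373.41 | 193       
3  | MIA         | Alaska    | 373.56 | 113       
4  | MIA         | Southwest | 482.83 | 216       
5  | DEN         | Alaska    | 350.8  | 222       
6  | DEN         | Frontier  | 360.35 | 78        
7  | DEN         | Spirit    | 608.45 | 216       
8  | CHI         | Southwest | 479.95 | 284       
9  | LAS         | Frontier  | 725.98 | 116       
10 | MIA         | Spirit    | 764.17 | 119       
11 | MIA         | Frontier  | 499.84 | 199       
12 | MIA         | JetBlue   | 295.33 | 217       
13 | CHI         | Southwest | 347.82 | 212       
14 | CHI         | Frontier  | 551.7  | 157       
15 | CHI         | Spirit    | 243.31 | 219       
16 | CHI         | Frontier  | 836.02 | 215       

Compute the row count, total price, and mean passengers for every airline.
SELECT airline,
       COUNT(*) as cnt,
       SUM(price) as total_price,
       AVG(passengers) as avg_passengers
FROM flights
GROUP BY airline

Result:
  Alaska: 3 records, 1029.97 total price, 200.00 avg passengers
  Frontier: 5 records, 2973.89 total price, 153.00 avg passengers
  JetBlue: 1 records, 295.33 total price, 217.00 avg passengers
  SkyAir: 1 records, 373.41 total price, 193.00 avg passengers
  Southwest: 3 records, 1310.60 total price, 237.33 avg passengers
  Spirit: 3 records, 1615.93 total price, 184.67 avg passengers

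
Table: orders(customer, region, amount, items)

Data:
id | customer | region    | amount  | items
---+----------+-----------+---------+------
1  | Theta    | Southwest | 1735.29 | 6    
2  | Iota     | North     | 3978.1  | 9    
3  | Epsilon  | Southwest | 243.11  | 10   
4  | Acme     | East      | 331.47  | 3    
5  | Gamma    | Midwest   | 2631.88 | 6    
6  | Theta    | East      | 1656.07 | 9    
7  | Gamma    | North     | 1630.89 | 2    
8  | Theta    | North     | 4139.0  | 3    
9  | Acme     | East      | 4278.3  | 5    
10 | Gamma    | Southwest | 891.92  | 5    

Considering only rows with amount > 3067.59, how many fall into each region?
SELECT region, COUNT(*)
FROM orders
WHERE amount > 3067.59
GROUP BY region

Note: WHERE filters rows before grouping.

Result:
  East: 1
  North: 2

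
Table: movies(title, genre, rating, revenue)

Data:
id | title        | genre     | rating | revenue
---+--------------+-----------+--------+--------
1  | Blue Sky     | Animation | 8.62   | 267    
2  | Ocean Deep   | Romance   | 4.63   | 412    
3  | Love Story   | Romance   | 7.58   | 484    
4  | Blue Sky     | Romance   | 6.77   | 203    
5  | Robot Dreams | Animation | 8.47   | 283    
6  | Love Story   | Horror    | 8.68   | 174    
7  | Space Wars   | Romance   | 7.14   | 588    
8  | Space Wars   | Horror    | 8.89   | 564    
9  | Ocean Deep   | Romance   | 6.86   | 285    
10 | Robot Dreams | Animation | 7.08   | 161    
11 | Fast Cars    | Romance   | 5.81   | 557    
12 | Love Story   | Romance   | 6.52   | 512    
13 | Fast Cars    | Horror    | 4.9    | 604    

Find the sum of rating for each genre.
SELECT genre, SUM(rating) as result
FROM movies
GROUP BY genre

Result:
  Animation: 24.17
  Horror: 22.47
  Romance: 45.31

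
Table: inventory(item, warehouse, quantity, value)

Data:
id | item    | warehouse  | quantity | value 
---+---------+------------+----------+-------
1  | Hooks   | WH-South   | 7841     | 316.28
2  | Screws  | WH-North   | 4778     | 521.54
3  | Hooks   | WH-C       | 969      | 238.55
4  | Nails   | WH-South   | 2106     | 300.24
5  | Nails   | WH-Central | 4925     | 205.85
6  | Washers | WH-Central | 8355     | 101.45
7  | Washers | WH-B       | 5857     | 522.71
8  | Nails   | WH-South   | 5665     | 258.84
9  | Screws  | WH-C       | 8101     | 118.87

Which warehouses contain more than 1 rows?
SELECT warehouse, COUNT(*) as cnt
FROM inventory
GROUP BY warehouse
HAVING COUNT(*) > 1

Result:
  WH-C: 2
  WH-Central: 2
  WH-South: 3

Note: HAVING filters groups after aggregation, WHERE filters rows before.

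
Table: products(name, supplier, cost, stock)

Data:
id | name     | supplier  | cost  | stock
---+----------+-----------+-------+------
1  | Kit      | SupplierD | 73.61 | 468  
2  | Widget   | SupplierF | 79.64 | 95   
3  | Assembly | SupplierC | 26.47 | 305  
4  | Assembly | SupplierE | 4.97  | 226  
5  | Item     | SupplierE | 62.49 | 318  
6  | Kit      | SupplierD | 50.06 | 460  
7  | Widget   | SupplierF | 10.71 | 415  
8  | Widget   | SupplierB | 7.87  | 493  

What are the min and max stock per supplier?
SELECT supplier, MIN(stock), MAX(stock)
FROM products
GROUP BY supplier

Result:
  SupplierB: min=493, max=493
  SupplierC: min=305, max=305
  SupplierD: min=460, max=468
  SupplierE: min=226, max=318
  SupplierF: min=95, max=415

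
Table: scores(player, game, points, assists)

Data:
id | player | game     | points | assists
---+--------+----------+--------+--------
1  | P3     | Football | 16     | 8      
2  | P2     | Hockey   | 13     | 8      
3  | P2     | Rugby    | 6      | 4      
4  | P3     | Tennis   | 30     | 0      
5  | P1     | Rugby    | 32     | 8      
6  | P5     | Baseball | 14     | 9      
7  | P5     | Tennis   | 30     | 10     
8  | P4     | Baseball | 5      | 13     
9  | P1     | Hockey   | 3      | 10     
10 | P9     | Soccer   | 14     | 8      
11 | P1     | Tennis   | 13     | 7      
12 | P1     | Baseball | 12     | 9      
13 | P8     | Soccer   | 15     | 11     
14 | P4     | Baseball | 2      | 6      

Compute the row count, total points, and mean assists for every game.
SELECT game,
       COUNT(*) as cnt,
       SUM(points) as total_points,
       AVG(assists) as avg_assists
FROM scores
GROUP BY game

Result:
  Baseball: 4 records, 33 total points, 9.25 avg assists
  Football: 1 records, 16 total points, 8.00 avg assists
  Hockey: 2 records, 16 total points, 9.00 avg assists
  Rugby: 2 records, 38 total points, 6.00 avg assists
  Soccer: 2 records, 29 total points, 9.50 avg assists
  Tennis: 3 records, 73 total points, 5.67 avg assists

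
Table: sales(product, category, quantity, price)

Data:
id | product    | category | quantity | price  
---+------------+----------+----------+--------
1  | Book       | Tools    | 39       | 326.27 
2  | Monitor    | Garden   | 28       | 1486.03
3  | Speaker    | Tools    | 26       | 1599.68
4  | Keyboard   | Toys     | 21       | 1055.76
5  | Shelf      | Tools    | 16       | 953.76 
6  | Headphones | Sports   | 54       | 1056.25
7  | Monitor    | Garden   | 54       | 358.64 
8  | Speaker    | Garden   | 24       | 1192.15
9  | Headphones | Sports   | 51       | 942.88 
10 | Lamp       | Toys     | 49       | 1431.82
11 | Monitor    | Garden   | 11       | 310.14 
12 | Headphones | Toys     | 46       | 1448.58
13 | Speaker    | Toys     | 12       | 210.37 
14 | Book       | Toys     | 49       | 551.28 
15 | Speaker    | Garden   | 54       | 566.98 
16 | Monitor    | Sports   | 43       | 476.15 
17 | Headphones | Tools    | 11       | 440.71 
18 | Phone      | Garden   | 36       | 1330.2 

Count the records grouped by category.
SELECT category, COUNT(*) as count
FROM sales
GROUP BY category

Result:
  Garden: 6
  Sports: 3
  Tools: 4
  Toys: 5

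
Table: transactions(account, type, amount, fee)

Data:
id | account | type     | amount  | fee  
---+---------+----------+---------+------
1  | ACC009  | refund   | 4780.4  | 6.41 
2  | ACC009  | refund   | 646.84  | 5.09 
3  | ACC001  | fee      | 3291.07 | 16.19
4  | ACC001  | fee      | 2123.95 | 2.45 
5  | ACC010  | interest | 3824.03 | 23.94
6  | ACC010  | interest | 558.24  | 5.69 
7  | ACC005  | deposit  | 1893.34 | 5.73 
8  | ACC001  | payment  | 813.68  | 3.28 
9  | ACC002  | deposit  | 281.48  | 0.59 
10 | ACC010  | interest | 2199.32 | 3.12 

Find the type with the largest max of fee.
SELECT type, MAX(fee) as val
FROM transactions
GROUP BY type
ORDER BY val DESC
LIMIT 1

Result: interest with max(fee) = 23.94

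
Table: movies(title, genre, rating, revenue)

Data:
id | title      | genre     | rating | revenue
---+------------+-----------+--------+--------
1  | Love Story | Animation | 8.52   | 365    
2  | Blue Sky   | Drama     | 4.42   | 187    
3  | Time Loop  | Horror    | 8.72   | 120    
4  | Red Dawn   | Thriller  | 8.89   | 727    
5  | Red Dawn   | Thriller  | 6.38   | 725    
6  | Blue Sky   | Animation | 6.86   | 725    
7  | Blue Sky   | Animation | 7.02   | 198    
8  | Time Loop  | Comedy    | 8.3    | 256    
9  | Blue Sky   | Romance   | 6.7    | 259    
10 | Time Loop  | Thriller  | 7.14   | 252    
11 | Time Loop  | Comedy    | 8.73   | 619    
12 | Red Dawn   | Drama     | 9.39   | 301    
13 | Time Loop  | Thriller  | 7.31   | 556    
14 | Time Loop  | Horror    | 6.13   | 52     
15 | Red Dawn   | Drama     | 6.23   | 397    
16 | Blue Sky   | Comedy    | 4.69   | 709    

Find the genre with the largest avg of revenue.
SELECT genre, AVG(revenue) as val
FROM movies
GROUP BY genre
ORDER BY val DESC
LIMIT 1

Result: Thriller with avg(revenue) = 565.00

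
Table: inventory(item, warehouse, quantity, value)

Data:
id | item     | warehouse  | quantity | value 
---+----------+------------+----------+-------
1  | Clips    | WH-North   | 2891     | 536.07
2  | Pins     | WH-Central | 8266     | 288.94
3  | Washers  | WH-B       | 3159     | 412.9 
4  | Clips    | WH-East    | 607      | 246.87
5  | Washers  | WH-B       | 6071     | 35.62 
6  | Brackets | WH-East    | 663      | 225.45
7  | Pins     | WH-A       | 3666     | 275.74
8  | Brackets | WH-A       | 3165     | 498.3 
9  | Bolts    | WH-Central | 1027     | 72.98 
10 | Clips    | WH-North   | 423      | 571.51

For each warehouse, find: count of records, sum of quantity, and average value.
SELECT warehouse,
       COUNT(*) as cnt,
       SUM(quantity) as total_quantity,
       AVG(value) as avg_value
FROM inventory
GROUP BY warehouse

Result:
  WH-A: 2 records, 6831 total quantity, 387.02 avg value
  WH-B: 2 records, 9230 total quantity, 224.26 avg value
  WH-Central: 2 records, 9293 total quantity, 180.96 avg value
  WH-East: 2 records, 1270 total quantity, 236.16 avg value
  WH-North: 2 records, 3314 total quantity, 553.79 avg value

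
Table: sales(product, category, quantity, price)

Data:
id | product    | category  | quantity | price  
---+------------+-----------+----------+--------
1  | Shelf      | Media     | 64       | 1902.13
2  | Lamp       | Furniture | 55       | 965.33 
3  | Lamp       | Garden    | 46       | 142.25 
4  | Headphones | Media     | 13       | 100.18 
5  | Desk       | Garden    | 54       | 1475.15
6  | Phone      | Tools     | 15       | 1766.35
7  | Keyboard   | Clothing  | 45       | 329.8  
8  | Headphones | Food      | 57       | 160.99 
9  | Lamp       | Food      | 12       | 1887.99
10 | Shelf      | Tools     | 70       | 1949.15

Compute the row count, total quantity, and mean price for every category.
SELECT category,
       COUNT(*) as cnt,
       SUM(quantity) as total_quantity,
       AVG(price) as avg_price
FROM sales
GROUP BY category

Result:
  Clothing: 1 records, 45 total quantity, 329.80 avg price
  Food: 2 records, 69 total quantity, 1024.49 avg price
  Furniture: 1 records, 55 total quantity, 965.33 avg price
  Garden: 2 records, 100 total quantity, 808.70 avg price
  Media: 2 records, 77 total quantity, 1001.16 avg price
  Tools: 2 records, 85 total quantity, 1857.75 avg price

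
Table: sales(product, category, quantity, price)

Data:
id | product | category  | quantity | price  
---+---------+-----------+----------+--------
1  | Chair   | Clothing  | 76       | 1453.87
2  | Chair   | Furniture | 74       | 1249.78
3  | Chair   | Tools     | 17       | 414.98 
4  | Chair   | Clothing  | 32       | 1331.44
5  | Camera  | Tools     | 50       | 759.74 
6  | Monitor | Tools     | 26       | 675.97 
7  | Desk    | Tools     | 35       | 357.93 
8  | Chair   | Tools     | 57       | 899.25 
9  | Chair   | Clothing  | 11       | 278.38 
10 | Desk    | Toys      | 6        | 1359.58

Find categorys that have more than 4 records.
SELECT category, COUNT(*) as cnt
FROM sales
GROUP BY category
HAVING COUNT(*) > 4

Result:
  Tools: 5

Note: HAVING filters groups after aggregation, WHERE filters rows before.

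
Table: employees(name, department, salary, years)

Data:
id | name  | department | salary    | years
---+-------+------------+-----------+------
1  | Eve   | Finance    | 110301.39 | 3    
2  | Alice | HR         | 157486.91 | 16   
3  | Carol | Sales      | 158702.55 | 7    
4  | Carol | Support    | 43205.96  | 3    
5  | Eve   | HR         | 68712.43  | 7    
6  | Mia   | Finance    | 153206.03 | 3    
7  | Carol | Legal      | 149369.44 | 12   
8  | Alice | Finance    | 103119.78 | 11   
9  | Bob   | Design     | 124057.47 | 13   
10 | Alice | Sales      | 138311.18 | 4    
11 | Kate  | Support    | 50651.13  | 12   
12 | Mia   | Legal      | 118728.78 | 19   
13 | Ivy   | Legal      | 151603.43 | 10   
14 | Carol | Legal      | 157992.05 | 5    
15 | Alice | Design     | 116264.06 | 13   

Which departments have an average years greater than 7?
SELECT department, AVG(years)
FROM employees
GROUP BY department
HAVING AVG(years) > 7

Result:
  Design: avg=13.00
  HR: avg=11.50
  Legal: avg=11.50
  Support: avg=7.50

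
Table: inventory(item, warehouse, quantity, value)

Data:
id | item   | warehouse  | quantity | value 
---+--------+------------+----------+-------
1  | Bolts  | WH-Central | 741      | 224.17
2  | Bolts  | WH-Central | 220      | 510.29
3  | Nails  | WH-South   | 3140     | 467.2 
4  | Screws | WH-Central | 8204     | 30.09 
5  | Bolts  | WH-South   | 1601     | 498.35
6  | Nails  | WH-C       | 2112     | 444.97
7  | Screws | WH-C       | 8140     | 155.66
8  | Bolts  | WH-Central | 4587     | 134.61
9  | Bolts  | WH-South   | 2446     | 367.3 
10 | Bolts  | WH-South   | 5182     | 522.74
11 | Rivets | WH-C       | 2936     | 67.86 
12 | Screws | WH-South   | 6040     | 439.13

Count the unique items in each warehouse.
SELECT warehouse, COUNT(DISTINCT item)
FROM inventory
GROUP BY warehouse

Result:
  WH-C: 3 distinct
  WH-Central: 2 distinct
  WH-South: 3 distinct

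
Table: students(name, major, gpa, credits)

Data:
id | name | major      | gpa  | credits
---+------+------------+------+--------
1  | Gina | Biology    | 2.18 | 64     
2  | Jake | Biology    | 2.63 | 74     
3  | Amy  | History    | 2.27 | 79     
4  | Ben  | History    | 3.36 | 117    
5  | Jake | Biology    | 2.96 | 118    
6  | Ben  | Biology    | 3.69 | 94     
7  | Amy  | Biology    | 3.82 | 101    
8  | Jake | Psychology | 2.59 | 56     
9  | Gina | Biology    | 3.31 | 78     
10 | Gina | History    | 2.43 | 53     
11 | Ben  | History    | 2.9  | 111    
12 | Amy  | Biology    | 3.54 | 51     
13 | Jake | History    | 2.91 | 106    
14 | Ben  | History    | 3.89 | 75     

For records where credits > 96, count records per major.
SELECT major, COUNT(*)
FROM students
WHERE credits > 96
GROUP BY major

Note: WHERE filters rows before grouping.

Result:
  Biology: 2
  History: 3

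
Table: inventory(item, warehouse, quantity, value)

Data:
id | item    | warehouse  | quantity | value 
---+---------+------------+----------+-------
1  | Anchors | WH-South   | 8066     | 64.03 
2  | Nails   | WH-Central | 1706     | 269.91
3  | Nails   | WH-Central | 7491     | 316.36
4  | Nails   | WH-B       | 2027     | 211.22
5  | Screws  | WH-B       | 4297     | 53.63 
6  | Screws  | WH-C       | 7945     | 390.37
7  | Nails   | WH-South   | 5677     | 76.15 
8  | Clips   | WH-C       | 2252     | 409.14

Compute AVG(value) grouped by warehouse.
SELECT warehouse, AVG(value) as result
FROM inventory
GROUP BY warehouse

Result:
  WH-B: 132.43
  WH-C: 399.76
  WH-Central: 293.14
  WH-South: 70.09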